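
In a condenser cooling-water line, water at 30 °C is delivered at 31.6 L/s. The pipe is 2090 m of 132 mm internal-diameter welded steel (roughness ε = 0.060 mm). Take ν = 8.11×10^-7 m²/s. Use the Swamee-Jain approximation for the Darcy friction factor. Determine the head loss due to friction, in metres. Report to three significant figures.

h_f ≈ 76.5 m

V = 4Q/(πD²) = 4·0.0316/(π·0.132²) = 2.309 m/s
Re = VD/ν = 2.309·0.132/8.11×10^-7 = 3.76×10^5 → turbulent
ε/D = 0.060/132 = 4.55×10^-4
Swamee-Jain: f = 0.01778
h_f = f(L/D)V²/(2g) = 0.01778·(2090/0.132)·2.309²/(2·9.81) = 76.51 m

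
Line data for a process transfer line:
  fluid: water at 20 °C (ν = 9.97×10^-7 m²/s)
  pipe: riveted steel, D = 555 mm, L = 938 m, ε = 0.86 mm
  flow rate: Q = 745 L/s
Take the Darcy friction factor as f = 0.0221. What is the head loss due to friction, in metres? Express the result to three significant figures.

h_f ≈ 18.1 m

V = 4Q/(πD²) = 4·0.745/(π·0.555²) = 3.080 m/s
h_f = f(L/D)V²/(2g) = 0.02210·(938/0.555)·3.080²/(2·9.81) = 18.05 m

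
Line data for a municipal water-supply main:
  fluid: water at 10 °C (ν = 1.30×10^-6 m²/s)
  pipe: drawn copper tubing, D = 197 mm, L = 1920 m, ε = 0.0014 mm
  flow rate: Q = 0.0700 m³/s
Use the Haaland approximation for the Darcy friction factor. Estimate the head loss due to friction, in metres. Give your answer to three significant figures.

h_f ≈ 36.7 m

V = 4Q/(πD²) = 4·0.0700/(π·0.197²) = 2.297 m/s
Re = VD/ν = 2.297·0.197/1.30×10^-6 = 3.48×10^5 → turbulent
ε/D = 0.0014/197 = 7.11×10^-6
Haaland: f = 0.01401
h_f = f(L/D)V²/(2g) = 0.01401·(1920/0.197)·2.297²/(2·9.81) = 36.72 m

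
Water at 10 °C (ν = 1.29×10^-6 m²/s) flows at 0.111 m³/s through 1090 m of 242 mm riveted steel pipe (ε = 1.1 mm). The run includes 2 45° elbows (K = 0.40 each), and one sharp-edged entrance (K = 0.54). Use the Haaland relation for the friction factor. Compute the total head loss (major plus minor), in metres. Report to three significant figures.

H_L ≈ 40.2 m

V = 4Q/(πD²) = 2.413 m/s; V²/2g = 0.2968 m
Re = 4.53×10^5, ε/D = 0.00455 → f = 0.02977 (Haaland)
Major: h_f = f(L/D)·V²/2g = 0.02977·4504·0.2968 = 39.81 m
Minor: ΣK = 1.34; h_m = ΣK·V²/2g = 0.3978 m
Total H_L = 39.81 + 0.3978 = 40.20 m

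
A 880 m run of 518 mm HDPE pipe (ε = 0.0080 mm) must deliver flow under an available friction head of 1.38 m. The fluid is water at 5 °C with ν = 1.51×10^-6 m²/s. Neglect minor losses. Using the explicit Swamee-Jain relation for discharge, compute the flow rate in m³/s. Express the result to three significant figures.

Swamee-Jain (Type II): Q = -0.965·√(gD⁵h_f/L)·ln[ε/(3.7D) + √(3.17ν²L/(gD³h_f))]
√(gD⁵h_f/L) = √(9.81·0.518⁵·1.38/880) = 0.02395
ε/(3.7D) = 4.17×10^-6; √(3.17ν²L/(gD³h_f)) = 5.81×10^-5
Q = -0.965·0.02395·ln(6.231×10^-5) = 0.2238 m³/s
Check: V = 1.06 m/s, Re = 3.64×10^5, f = 0.01407, h_f = 1.37 m ≈ 1.38 m ✓

Q ≈ 0.224 m³/s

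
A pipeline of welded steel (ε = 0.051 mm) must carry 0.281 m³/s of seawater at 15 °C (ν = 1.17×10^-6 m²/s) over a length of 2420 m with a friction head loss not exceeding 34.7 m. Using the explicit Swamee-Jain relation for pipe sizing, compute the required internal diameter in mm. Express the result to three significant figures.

D ≈ 369 mm

Swamee-Jain (Type III): D = 0.66·[ε^1.25·(LQ²/(gh_f))^4.75 + ν·Q^9.4·(L/(gh_f))^5.2]^0.04
LQ²/(gh_f) = 0.5613; L/(gh_f) = 7.109
Term 1 = ε^1.25·(…)^4.75 = 2.78×10^-7; Term 2 = ν·Q^9.4·(…)^5.2 = 2.07×10^-7
D = 0.66·(2.78×10^-7 + 2.07×10^-7)^0.04 = 0.3689 m = 369 mm
Check: V = 2.63 m/s, Re = 8.29×10^5, f = 0.01423, h_f = 32.9 m ≈ 34.7 m ✓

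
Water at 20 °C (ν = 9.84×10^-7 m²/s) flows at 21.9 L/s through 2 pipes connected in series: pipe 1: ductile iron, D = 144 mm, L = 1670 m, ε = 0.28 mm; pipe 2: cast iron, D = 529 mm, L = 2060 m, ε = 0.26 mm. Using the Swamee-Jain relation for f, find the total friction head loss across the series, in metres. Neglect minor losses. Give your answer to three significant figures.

Pipe 1: V = 1.345 m/s, Re = 1.97×10^5, ε/D = 0.00194, f = 0.02434, h_1 = f(L/D)V²/2g = 26.02 m
Pipe 2: V = 0.09964 m/s, Re = 5.36×10^4, ε/D = 4.91×10^-4, f = 0.02233, h_2 = f(L/D)V²/2g = 0.04401 m
Series → Q common, losses add: H = Σh = 26.06 m

H ≈ 26.1 m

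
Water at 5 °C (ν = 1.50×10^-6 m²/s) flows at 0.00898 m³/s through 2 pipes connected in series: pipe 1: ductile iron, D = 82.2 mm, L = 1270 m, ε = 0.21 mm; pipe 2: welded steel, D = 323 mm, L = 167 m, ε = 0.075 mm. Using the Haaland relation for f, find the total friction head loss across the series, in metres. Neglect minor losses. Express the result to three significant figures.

H ≈ 59.7 m

Pipe 1: V = 1.692 m/s, Re = 9.27×10^4, ε/D = 0.00255, f = 0.02646, h_1 = f(L/D)V²/2g = 59.67 m
Pipe 2: V = 0.1096 m/s, Re = 2.36×10^4, ε/D = 2.32×10^-4, f = 0.02515, h_2 = f(L/D)V²/2g = 0.007961 m
Series → Q common, losses add: H = Σh = 59.68 m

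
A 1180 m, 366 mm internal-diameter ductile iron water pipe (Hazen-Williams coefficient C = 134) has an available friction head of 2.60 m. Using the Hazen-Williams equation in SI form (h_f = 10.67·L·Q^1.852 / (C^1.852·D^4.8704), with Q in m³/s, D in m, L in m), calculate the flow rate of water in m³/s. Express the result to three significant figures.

Rearranging: Q = [h_f·C^1.852·D^4.8704 / (10.67·L)]^(1/1.852)
Q = [2.60·134^1.852·0.366^4.8704 / (10.67·1180)]^0.540 = 0.09758 m³/s

Q ≈ 0.0976 m³/s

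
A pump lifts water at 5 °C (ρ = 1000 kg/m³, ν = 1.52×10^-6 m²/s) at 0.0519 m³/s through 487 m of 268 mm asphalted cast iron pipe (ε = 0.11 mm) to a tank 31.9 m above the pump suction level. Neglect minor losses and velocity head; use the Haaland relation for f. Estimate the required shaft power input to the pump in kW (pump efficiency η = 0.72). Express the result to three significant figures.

V = 4Q/(πD²) = 0.9200 m/s; Re = 1.62×10^5; ε/D = 4.10×10^-4; f = 0.01855
h_f = f(L/D)V²/2g = 1.454 m
Total head H = z + h_f = 31.9 + 1.454 = 33.35 m
P_hyd = ρgQH = 1000·9.81·0.0519·33.35 = 16.98 kW
P_shaft = P_hyd/η = 16.98/0.72 = 23.59 kW

P_shaft ≈ 23.6 kW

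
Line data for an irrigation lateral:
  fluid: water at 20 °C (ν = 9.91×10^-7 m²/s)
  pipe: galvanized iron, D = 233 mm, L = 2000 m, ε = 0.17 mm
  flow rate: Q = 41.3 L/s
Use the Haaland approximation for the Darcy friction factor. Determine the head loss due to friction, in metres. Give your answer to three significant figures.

V = 4Q/(πD²) = 4·0.0413/(π·0.233²) = 0.9686 m/s
Re = VD/ν = 0.9686·0.233/9.91×10^-7 = 2.28×10^5 → turbulent
ε/D = 0.17/233 = 7.30×10^-4
Haaland: f = 0.01959
h_f = f(L/D)V²/(2g) = 0.01959·(2000/0.233)·0.9686²/(2·9.81) = 8.043 m

h_f ≈ 8.04 m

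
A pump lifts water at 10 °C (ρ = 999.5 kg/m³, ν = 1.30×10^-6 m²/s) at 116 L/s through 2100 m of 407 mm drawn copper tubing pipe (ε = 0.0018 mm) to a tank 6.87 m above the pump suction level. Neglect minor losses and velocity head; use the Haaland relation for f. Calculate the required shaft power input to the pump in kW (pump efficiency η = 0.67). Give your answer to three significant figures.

P_shaft ≈ 16.8 kW

V = 4Q/(πD²) = 0.8916 m/s; Re = 2.79×10^5; ε/D = 4.42×10^-6; f = 0.01457
h_f = f(L/D)V²/2g = 3.046 m
Total head H = z + h_f = 6.87 + 3.046 = 9.916 m
P_hyd = ρgQH = 999.5·9.81·0.116·9.916 = 11.28 kW
P_shaft = P_hyd/η = 11.28/0.67 = 16.83 kW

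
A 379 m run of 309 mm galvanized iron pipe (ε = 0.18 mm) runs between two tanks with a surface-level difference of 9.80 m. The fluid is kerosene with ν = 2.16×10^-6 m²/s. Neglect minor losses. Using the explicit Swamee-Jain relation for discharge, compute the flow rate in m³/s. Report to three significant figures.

Swamee-Jain (Type II): Q = -0.965·√(gD⁵h_f/L)·ln[ε/(3.7D) + √(3.17ν²L/(gD³h_f))]
√(gD⁵h_f/L) = √(9.81·0.309⁵·9.80/379) = 0.02673
ε/(3.7D) = 1.57×10^-4; √(3.17ν²L/(gD³h_f)) = 4.45×10^-5
Q = -0.965·0.02673·ln(2.019×10^-4) = 0.2195 m³/s
Check: V = 2.93 m/s, Re = 4.19×10^5, f = 0.01843, h_f = 9.87 m ≈ 9.80 m ✓

Q ≈ 0.219 m³/s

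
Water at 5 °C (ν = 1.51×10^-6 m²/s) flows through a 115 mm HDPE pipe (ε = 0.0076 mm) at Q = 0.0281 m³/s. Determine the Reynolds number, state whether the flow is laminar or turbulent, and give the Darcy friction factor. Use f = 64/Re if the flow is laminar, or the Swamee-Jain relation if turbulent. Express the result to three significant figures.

Re ≈ 2.06×10^5; turbulent; f ≈ 0.0160

V = 4Q/(πD²) = 2.705 m/s
Re = VD/ν = 2.705·0.115/1.51×10^-6 = 2.06×10^5
Re > 4000 → turbulent; ε/D = 6.61×10^-5
Swamee-Jain: f = 0.01603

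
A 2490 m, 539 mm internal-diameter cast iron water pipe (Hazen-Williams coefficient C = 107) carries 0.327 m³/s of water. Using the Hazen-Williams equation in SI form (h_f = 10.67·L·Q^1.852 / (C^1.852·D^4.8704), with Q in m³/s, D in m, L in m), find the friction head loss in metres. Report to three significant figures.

h_f ≈ 11.9 m

h_f = 10.67·2490·0.327^1.852 / (107^1.852·0.539^4.8704) = 11.86 m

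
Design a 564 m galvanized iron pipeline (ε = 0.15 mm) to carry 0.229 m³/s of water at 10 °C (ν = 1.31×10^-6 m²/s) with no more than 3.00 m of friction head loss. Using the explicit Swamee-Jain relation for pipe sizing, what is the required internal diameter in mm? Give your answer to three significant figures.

Swamee-Jain (Type III): D = 0.66·[ε^1.25·(LQ²/(gh_f))^4.75 + ν·Q^9.4·(L/(gh_f))^5.2]^0.04
LQ²/(gh_f) = 1.005; L/(gh_f) = 19.16
Term 1 = ε^1.25·(…)^4.75 = 1.70×10^-5; Term 2 = ν·Q^9.4·(…)^5.2 = 5.87×10^-6
D = 0.66·(1.70×10^-5 + 5.87×10^-6)^0.04 = 0.4304 m = 430 mm
Check: V = 1.57 m/s, Re = 5.17×10^5, f = 0.01671, h_f = 2.76 m ≈ 3.00 m ✓

D ≈ 430 mm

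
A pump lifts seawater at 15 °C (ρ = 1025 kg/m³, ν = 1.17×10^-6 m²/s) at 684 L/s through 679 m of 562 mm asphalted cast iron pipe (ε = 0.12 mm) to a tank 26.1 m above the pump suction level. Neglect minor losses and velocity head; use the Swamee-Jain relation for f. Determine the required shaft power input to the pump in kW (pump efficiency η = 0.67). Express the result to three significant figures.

V = 4Q/(πD²) = 2.757 m/s; Re = 1.32×10^6; ε/D = 2.14×10^-4; f = 0.01471
h_f = f(L/D)V²/2g = 6.888 m
Total head H = z + h_f = 26.1 + 6.888 = 32.99 m
P_hyd = ρgQH = 1025·9.81·0.684·32.99 = 226.9 kW
P_shaft = P_hyd/η = 226.9/0.67 = 338.6 kW

P_shaft ≈ 339 kW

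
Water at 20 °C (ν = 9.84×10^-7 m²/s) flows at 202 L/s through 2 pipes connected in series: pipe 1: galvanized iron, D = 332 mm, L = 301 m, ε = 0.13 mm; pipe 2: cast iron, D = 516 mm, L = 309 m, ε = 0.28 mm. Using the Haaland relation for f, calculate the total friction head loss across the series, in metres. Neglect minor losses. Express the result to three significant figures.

Pipe 1: V = 2.333 m/s, Re = 7.87×10^5, ε/D = 3.92×10^-4, f = 0.01651, h_1 = f(L/D)V²/2g = 4.153 m
Pipe 2: V = 0.9660 m/s, Re = 5.07×10^5, ε/D = 5.43×10^-4, f = 0.01783, h_2 = f(L/D)V²/2g = 0.5079 m
Series → Q common, losses add: H = Σh = 4.661 m

H ≈ 4.66 m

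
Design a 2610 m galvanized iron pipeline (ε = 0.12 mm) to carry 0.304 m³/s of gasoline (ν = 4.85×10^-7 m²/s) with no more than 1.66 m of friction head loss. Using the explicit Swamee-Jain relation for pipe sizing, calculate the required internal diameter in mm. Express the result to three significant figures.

Swamee-Jain (Type III): D = 0.66·[ε^1.25·(LQ²/(gh_f))^4.75 + ν·Q^9.4·(L/(gh_f))^5.2]^0.04
LQ²/(gh_f) = 14.81; L/(gh_f) = 160.3
Term 1 = ε^1.25·(…)^4.75 = 4.56; Term 2 = ν·Q^9.4·(…)^5.2 = 1.95
D = 0.66·(4.56 + 1.95)^0.04 = 0.7114 m = 711 mm
Check: V = 0.765 m/s, Re = 1.12×10^6, f = 0.01431, h_f = 1.57 m ≈ 1.66 m ✓

D ≈ 711 mm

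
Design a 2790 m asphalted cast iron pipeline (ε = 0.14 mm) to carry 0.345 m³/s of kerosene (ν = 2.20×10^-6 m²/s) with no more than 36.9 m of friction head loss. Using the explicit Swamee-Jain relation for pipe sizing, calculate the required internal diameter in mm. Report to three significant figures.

D ≈ 422 mm

Swamee-Jain (Type III): D = 0.66·[ε^1.25·(LQ²/(gh_f))^4.75 + ν·Q^9.4·(L/(gh_f))^5.2]^0.04
LQ²/(gh_f) = 0.9174; L/(gh_f) = 7.707
Term 1 = ε^1.25·(…)^4.75 = 1.01×10^-5; Term 2 = ν·Q^9.4·(…)^5.2 = 4.07×10^-6
D = 0.66·(1.01×10^-5 + 4.07×10^-6)^0.04 = 0.4223 m = 422 mm
Check: V = 2.46 m/s, Re = 4.73×10^5, f = 0.01668, h_f = 34.1 m ≈ 36.9 m ✓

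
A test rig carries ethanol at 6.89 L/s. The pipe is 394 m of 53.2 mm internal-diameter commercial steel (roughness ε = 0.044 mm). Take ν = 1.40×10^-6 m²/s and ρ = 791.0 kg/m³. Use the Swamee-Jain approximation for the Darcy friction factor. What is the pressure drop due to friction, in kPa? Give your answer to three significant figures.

Δp ≈ 601 kPa

V = 4Q/(πD²) = 4·0.00689/(π·0.0532²) = 3.100 m/s
Re = VD/ν = 3.100·0.0532/1.40×10^-6 = 1.18×10^5 → turbulent
ε/D = 0.044/53.2 = 8.27×10^-4
Swamee-Jain: f = 0.02137
h_f = f(L/D)V²/(2g) = 0.02137·(394/0.0532)·3.100²/(2·9.81) = 77.51 m
Δp = ρg·h_f = 791.0·9.81·77.51 = 601.5 kPa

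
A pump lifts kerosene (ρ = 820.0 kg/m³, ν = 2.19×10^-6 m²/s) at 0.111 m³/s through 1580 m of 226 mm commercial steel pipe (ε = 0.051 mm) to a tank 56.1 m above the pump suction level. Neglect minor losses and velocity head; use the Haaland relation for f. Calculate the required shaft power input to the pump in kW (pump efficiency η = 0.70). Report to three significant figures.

P_shaft ≈ 128 kW

V = 4Q/(πD²) = 2.767 m/s; Re = 2.86×10^5; ε/D = 2.26×10^-4; f = 0.01634
h_f = f(L/D)V²/2g = 44.59 m
Total head H = z + h_f = 56.1 + 44.59 = 100.7 m
P_hyd = ρgQH = 820.0·9.81·0.111·100.7 = 89.91 kW
P_shaft = P_hyd/η = 89.91/0.70 = 128.4 kW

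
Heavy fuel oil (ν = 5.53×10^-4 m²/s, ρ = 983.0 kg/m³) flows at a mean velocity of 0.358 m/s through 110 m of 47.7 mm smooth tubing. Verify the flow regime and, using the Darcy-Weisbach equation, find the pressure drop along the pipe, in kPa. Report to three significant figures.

Re = VD/ν = 0.358·0.04770/5.53×10^-4 = 30.9 → laminar (Re < 2300)
f = 64/Re = 2.073
h_f = f(L/D)V²/(2g) = 2.073·(110/0.04770)·0.358²/(2·9.81) = 31.22 m
Δp = ρg·h_f = 983.0·9.81·31.22 = 301.1 kPa

Δp ≈ 301 kPa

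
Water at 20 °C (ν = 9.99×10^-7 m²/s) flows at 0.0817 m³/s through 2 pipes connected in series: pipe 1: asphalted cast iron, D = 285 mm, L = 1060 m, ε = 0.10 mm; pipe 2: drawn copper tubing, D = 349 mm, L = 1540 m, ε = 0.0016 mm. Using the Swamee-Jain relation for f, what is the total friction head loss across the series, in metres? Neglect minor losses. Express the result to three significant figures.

H ≈ 7.70 m

Pipe 1: V = 1.281 m/s, Re = 3.65×10^5, ε/D = 3.51×10^-4, f = 0.01713, h_1 = f(L/D)V²/2g = 5.327 m
Pipe 2: V = 0.8540 m/s, Re = 2.98×10^5, ε/D = 4.58×10^-6, f = 0.01444, h_2 = f(L/D)V²/2g = 2.369 m
Series → Q common, losses add: H = Σh = 7.696 m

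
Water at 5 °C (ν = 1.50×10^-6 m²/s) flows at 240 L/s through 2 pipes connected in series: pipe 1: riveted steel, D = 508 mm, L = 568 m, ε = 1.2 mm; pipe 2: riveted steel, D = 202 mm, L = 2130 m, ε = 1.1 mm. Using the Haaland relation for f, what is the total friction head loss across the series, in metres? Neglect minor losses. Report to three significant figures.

Pipe 1: V = 1.184 m/s, Re = 4.01×10^5, ε/D = 0.00236, f = 0.02490, h_1 = f(L/D)V²/2g = 1.990 m
Pipe 2: V = 7.489 m/s, Re = 1.01×10^6, ε/D = 0.00545, f = 0.03131, h_2 = f(L/D)V²/2g = 943.8 m
Series → Q common, losses add: H = Σh = 945.8 m

H ≈ 946 m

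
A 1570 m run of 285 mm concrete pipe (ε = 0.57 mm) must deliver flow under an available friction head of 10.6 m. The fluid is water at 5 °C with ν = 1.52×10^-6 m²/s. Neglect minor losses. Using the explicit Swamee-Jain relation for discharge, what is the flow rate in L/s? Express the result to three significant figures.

Swamee-Jain (Type II): Q = -0.965·√(gD⁵h_f/L)·ln[ε/(3.7D) + √(3.17ν²L/(gD³h_f))]
√(gD⁵h_f/L) = √(9.81·0.285⁵·10.6/1570) = 0.01116
ε/(3.7D) = 5.41×10^-4; √(3.17ν²L/(gD³h_f)) = 6.91×10^-5
Q = -0.965·0.01116·ln(6.097×10^-4) = 0.07972 m³/s
Check: V = 1.25 m/s, Re = 2.34×10^5, f = 0.02435, h_f = 10.7 m ≈ 10.6 m ✓

Q ≈ 79.7 L/s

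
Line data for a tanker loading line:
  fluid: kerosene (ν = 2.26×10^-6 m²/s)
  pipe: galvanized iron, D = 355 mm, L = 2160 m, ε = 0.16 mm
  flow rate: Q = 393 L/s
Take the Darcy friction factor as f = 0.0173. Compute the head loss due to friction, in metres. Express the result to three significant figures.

V = 4Q/(πD²) = 4·0.393/(π·0.355²) = 3.971 m/s
h_f = f(L/D)V²/(2g) = 0.01730·(2160/0.355)·3.971²/(2·9.81) = 84.58 m

h_f ≈ 84.6 m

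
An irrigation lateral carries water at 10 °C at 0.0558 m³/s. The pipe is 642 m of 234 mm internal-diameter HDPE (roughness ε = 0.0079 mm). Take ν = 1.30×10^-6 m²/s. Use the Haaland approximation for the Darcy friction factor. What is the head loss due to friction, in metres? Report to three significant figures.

V = 4Q/(πD²) = 4·0.0558/(π·0.234²) = 1.298 m/s
Re = VD/ν = 1.298·0.234/1.30×10^-6 = 2.34×10^5 → turbulent
ε/D = 0.0079/234 = 3.38×10^-5
Haaland: f = 0.01528
h_f = f(L/D)V²/(2g) = 0.01528·(642/0.234)·1.298²/(2·9.81) = 3.598 m

h_f ≈ 3.60 m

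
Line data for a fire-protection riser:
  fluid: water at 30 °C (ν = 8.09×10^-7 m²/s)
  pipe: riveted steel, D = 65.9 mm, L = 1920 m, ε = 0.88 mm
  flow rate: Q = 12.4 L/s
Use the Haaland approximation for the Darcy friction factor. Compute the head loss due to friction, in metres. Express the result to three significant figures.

V = 4Q/(πD²) = 4·0.0124/(π·0.0659²) = 3.635 m/s
Re = VD/ν = 3.635·0.0659/8.09×10^-7 = 2.96×10^5 → turbulent
ε/D = 0.88/65.9 = 0.0134
Haaland: f = 0.04215
h_f = f(L/D)V²/(2g) = 0.04215·(1920/0.0659)·3.635²/(2·9.81) = 827.2 m

h_f ≈ 827 m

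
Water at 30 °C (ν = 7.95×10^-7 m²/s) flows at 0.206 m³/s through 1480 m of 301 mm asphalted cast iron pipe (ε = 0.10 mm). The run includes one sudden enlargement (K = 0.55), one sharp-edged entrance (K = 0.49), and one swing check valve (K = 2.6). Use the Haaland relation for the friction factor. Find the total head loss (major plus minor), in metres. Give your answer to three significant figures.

H_L ≈ 34.8 m

V = 4Q/(πD²) = 2.895 m/s; V²/2g = 0.4272 m
Re = 1.10×10^6, ε/D = 3.32×10^-4 → f = 0.01584 (Haaland)
Major: h_f = f(L/D)·V²/2g = 0.01584·4917·0.4272 = 33.27 m
Minor: ΣK = 3.64; h_m = ΣK·V²/2g = 1.555 m
Total H_L = 33.27 + 1.555 = 34.82 m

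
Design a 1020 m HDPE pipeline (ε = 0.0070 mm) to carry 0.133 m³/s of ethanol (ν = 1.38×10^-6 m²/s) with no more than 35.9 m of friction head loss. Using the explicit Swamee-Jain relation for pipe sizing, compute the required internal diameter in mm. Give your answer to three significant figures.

Swamee-Jain (Type III): D = 0.66·[ε^1.25·(LQ²/(gh_f))^4.75 + ν·Q^9.4·(L/(gh_f))^5.2]^0.04
LQ²/(gh_f) = 0.05123; L/(gh_f) = 2.896
Term 1 = ε^1.25·(…)^4.75 = 2.67×10^-13; Term 2 = ν·Q^9.4·(…)^5.2 = 2.02×10^-12
D = 0.66·(2.67×10^-13 + 2.02×10^-12)^0.04 = 0.2259 m = 226 mm
Check: V = 3.32 m/s, Re = 5.43×10^5, f = 0.01340, h_f = 34.0 m ≈ 35.9 m ✓

D ≈ 226 mm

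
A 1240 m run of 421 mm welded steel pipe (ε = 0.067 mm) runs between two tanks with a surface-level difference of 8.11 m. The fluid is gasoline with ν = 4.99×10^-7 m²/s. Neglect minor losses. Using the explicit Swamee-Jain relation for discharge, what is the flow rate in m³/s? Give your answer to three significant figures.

Swamee-Jain (Type II): Q = -0.965·√(gD⁵h_f/L)·ln[ε/(3.7D) + √(3.17ν²L/(gD³h_f))]
√(gD⁵h_f/L) = √(9.81·0.421⁵·8.11/1240) = 0.02913
ε/(3.7D) = 4.30×10^-5; √(3.17ν²L/(gD³h_f)) = 1.28×10^-5
Q = -0.965·0.02913·ln(5.585×10^-5) = 0.2753 m³/s
Check: V = 1.98 m/s, Re = 1.67×10^6, f = 0.01390, h_f = 8.16 m ≈ 8.11 m ✓

Q ≈ 0.275 m³/s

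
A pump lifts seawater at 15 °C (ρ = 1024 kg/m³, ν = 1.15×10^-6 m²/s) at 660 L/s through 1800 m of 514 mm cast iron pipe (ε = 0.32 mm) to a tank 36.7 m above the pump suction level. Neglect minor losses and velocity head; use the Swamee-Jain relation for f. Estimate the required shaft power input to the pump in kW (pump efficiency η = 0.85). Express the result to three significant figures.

P_shaft ≈ 539 kW

V = 4Q/(πD²) = 3.181 m/s; Re = 1.42×10^6; ε/D = 6.23×10^-4; f = 0.01794
h_f = f(L/D)V²/2g = 32.40 m
Total head H = z + h_f = 36.7 + 32.40 = 69.10 m
P_hyd = ρgQH = 1024·9.81·0.660·69.10 = 458.1 kW
P_shaft = P_hyd/η = 458.1/0.85 = 538.9 kW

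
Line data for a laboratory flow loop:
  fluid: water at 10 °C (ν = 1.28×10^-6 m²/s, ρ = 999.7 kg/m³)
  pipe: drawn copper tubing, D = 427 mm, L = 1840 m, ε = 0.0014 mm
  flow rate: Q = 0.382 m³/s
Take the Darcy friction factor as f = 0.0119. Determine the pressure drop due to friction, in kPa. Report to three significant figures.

Δp ≈ 182 kPa

V = 4Q/(πD²) = 4·0.382/(π·0.427²) = 2.668 m/s
h_f = f(L/D)V²/(2g) = 0.01190·(1840/0.427)·2.668²/(2·9.81) = 18.60 m
Δp = ρg·h_f = 999.7·9.81·18.60 = 182.4 kPa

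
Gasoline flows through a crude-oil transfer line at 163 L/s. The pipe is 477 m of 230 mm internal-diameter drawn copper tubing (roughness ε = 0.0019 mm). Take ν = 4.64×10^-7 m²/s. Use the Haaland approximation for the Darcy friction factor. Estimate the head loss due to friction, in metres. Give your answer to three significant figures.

h_f ≈ 17.3 m

V = 4Q/(πD²) = 4·0.163/(π·0.230²) = 3.923 m/s
Re = VD/ν = 3.923·0.230/4.64×10^-7 = 1.94×10^6 → turbulent
ε/D = 0.0019/230 = 8.26×10^-6
Haaland: f = 0.01063
h_f = f(L/D)V²/(2g) = 0.01063·(477/0.230)·3.923²/(2·9.81) = 17.29 m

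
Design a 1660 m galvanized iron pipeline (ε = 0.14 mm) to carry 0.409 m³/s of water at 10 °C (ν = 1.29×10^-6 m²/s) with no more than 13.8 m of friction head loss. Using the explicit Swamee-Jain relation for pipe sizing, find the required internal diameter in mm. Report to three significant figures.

Swamee-Jain (Type III): D = 0.66·[ε^1.25·(LQ²/(gh_f))^4.75 + ν·Q^9.4·(L/(gh_f))^5.2]^0.04
LQ²/(gh_f) = 2.051; L/(gh_f) = 12.26
Term 1 = ε^1.25·(…)^4.75 = 4.62×10^-4; Term 2 = ν·Q^9.4·(…)^5.2 = 1.32×10^-4
D = 0.66·(4.62×10^-4 + 1.32×10^-4)^0.04 = 0.4903 m = 490 mm
Check: V = 2.17 m/s, Re = 8.23×10^5, f = 0.01577, h_f = 12.8 m ≈ 13.8 m ✓

D ≈ 490 mm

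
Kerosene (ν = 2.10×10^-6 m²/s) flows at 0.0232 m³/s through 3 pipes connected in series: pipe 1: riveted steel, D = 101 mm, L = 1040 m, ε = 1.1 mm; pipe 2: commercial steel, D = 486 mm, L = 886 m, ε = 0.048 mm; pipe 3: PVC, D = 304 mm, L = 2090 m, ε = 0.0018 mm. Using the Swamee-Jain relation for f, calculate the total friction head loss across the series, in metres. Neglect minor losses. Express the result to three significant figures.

Pipe 1: V = 2.896 m/s, Re = 1.39×10^5, ε/D = 0.0109, f = 0.03963, h_1 = f(L/D)V²/2g = 174.4 m
Pipe 2: V = 0.1251 m/s, Re = 2.89×10^4, ε/D = 9.88×10^-5, f = 0.02387, h_2 = f(L/D)V²/2g = 0.03469 m
Pipe 3: V = 0.3196 m/s, Re = 4.63×10^4, ε/D = 5.92×10^-6, f = 0.02115, h_3 = f(L/D)V²/2g = 0.7572 m
Series → Q common, losses add: H = Σh = 175.2 m

H ≈ 175 m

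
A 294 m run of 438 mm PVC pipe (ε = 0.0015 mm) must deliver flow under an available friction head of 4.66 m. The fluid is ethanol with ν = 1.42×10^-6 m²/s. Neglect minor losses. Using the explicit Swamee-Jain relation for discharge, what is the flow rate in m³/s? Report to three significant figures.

Q ≈ 0.516 m³/s

Swamee-Jain (Type II): Q = -0.965·√(gD⁵h_f/L)·ln[ε/(3.7D) + √(3.17ν²L/(gD³h_f))]
√(gD⁵h_f/L) = √(9.81·0.438⁵·4.66/294) = 0.05007
ε/(3.7D) = 9.26×10^-7; √(3.17ν²L/(gD³h_f)) = 2.21×10^-5
Q = -0.965·0.05007·ln(2.304×10^-5) = 0.5159 m³/s
Check: V = 3.42 m/s, Re = 1.06×10^6, f = 0.01159, h_f = 4.65 m ≈ 4.66 m ✓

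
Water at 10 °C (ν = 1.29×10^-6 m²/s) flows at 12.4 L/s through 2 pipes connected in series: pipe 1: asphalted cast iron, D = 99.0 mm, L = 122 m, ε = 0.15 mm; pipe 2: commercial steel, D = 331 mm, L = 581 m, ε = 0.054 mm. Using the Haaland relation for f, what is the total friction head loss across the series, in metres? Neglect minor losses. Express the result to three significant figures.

Pipe 1: V = 1.611 m/s, Re = 1.24×10^5, ε/D = 0.00152, f = 0.02330, h_1 = f(L/D)V²/2g = 3.798 m
Pipe 2: V = 0.1441 m/s, Re = 3.70×10^4, ε/D = 1.63×10^-4, f = 0.02259, h_2 = f(L/D)V²/2g = 0.04197 m
Series → Q common, losses add: H = Σh = 3.840 m

H ≈ 3.84 m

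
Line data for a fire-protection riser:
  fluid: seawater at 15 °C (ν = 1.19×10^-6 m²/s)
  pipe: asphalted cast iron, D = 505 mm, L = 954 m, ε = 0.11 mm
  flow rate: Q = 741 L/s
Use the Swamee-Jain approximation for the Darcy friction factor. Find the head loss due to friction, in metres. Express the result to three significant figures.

V = 4Q/(πD²) = 4·0.741/(π·0.505²) = 3.700 m/s
Re = VD/ν = 3.700·0.505/1.19×10^-6 = 1.57×10^6 → turbulent
ε/D = 0.11/505 = 2.18×10^-4
Swamee-Jain: f = 0.01466
h_f = f(L/D)V²/(2g) = 0.01466·(954/0.505)·3.700²/(2·9.81) = 19.31 m

h_f ≈ 19.3 m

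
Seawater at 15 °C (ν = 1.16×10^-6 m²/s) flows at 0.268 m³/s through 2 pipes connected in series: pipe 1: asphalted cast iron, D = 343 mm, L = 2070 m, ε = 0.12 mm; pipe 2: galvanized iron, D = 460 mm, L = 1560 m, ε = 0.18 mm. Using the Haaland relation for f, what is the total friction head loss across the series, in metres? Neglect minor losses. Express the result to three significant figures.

H ≈ 49.2 m

Pipe 1: V = 2.900 m/s, Re = 8.58×10^5, ε/D = 3.50×10^-4, f = 0.01612, h_1 = f(L/D)V²/2g = 41.72 m
Pipe 2: V = 1.613 m/s, Re = 6.39×10^5, ε/D = 3.91×10^-4, f = 0.01665, h_2 = f(L/D)V²/2g = 7.482 m
Series → Q common, losses add: H = Σh = 49.21 m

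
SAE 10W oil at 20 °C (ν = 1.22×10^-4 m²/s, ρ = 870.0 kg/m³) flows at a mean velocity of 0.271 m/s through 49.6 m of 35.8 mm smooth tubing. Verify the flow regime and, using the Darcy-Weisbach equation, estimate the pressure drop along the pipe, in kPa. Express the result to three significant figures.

Re = VD/ν = 0.271·0.03580/1.22×10^-4 = 79.5 → laminar (Re < 2300)
f = 64/Re = 0.8048
h_f = f(L/D)V²/(2g) = 0.8048·(49.6/0.03580)·0.271²/(2·9.81) = 4.174 m
Δp = ρg·h_f = 870.0·9.81·4.174 = 35.62 kPa

Δp ≈ 35.6 kPa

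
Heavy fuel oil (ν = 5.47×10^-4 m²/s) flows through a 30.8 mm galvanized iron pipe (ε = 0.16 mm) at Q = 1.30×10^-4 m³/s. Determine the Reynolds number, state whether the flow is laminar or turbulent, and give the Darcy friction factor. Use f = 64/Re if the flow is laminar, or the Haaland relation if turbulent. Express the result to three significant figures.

V = 4Q/(πD²) = 0.1745 m/s
Re = VD/ν = 0.1745·0.0308/5.47×10^-4 = 9.82
Re < 2300 → laminar → f = 64/Re = 6.514

Re ≈ 9.82; laminar; f = 64/Re ≈ 6.51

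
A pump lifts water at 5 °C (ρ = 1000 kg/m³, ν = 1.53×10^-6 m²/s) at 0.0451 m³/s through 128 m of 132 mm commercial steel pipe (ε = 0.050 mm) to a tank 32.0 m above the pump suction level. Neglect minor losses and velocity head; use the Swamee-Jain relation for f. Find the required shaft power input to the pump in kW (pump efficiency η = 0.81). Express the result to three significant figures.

P_shaft ≈ 22.7 kW

V = 4Q/(πD²) = 3.296 m/s; Re = 2.84×10^5; ε/D = 3.79×10^-4; f = 0.01767
h_f = f(L/D)V²/2g = 9.486 m
Total head H = z + h_f = 32.0 + 9.486 = 41.49 m
P_hyd = ρgQH = 1000·9.81·0.0451·41.49 = 18.35 kW
P_shaft = P_hyd/η = 18.35/0.81 = 22.66 kW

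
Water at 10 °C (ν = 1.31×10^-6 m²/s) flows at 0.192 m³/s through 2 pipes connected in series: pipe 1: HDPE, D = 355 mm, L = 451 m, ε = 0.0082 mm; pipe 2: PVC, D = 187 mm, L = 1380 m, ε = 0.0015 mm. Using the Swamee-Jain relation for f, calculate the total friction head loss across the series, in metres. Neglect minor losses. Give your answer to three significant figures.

Pipe 1: V = 1.940 m/s, Re = 5.26×10^5, ε/D = 2.31×10^-5, f = 0.01335, h_1 = f(L/D)V²/2g = 3.252 m
Pipe 2: V = 6.991 m/s, Re = 9.98×10^5, ε/D = 8.02×10^-6, f = 0.01181, h_2 = f(L/D)V²/2g = 217.1 m
Series → Q common, losses add: H = Σh = 220.3 m

H ≈ 220 m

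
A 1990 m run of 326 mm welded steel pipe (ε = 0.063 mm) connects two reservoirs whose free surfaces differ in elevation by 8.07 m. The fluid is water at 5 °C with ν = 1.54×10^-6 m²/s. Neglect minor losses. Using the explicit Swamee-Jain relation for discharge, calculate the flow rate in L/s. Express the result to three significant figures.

Q ≈ 105 L/s

Swamee-Jain (Type II): Q = -0.965·√(gD⁵h_f/L)·ln[ε/(3.7D) + √(3.17ν²L/(gD³h_f))]
√(gD⁵h_f/L) = √(9.81·0.326⁵·8.07/1990) = 0.01210
ε/(3.7D) = 5.22×10^-5; √(3.17ν²L/(gD³h_f)) = 7.39×10^-5
Q = -0.965·0.01210·ln(1.261×10^-4) = 0.1049 m³/s
Check: V = 1.26 m/s, Re = 2.66×10^5, f = 0.01648, h_f = 8.09 m ≈ 8.07 m ✓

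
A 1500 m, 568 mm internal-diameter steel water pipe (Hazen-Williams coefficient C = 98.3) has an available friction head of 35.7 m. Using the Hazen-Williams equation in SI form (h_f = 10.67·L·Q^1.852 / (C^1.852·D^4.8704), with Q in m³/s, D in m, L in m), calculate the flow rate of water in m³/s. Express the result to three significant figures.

Q ≈ 0.822 m³/s

Rearranging: Q = [h_f·C^1.852·D^4.8704 / (10.67·L)]^(1/1.852)
Q = [35.7·98.3^1.852·0.568^4.8704 / (10.67·1500)]^0.540 = 0.8219 m³/s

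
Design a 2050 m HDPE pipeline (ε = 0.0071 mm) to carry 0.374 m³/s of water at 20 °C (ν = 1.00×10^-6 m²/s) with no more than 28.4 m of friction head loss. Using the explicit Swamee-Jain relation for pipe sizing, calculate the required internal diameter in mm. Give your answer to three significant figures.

D ≈ 399 mm

Swamee-Jain (Type III): D = 0.66·[ε^1.25·(LQ²/(gh_f))^4.75 + ν·Q^9.4·(L/(gh_f))^5.2]^0.04
LQ²/(gh_f) = 1.029; L/(gh_f) = 7.358
Term 1 = ε^1.25·(…)^4.75 = 4.20×10^-7; Term 2 = ν·Q^9.4·(…)^5.2 = 3.11×10^-6
D = 0.66·(4.20×10^-7 + 3.11×10^-6)^0.04 = 0.3994 m = 399 mm
Check: V = 2.98 m/s, Re = 1.19×10^6, f = 0.01174, h_f = 27.4 m ≈ 28.4 m ✓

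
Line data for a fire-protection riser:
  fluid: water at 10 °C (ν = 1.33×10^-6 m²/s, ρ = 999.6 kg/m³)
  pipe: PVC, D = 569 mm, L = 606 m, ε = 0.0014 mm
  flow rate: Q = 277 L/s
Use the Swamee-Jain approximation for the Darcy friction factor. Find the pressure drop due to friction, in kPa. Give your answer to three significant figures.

V = 4Q/(πD²) = 4·0.277/(π·0.569²) = 1.089 m/s
Re = VD/ν = 1.089·0.569/1.33×10^-6 = 4.66×10^5 → turbulent
ε/D = 0.0014/569 = 2.46×10^-6
Swamee-Jain: f = 0.01330
h_f = f(L/D)V²/(2g) = 0.01330·(606/0.569)·1.089²/(2·9.81) = 0.8564 m
Δp = ρg·h_f = 999.6·9.81·0.8564 = 8.398 kPa

Δp ≈ 8.40 kPa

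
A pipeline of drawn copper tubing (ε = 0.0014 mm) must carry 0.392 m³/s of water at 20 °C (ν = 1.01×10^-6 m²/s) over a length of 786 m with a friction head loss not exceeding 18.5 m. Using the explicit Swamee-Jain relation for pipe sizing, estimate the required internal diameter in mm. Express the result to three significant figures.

Swamee-Jain (Type III): D = 0.66·[ε^1.25·(LQ²/(gh_f))^4.75 + ν·Q^9.4·(L/(gh_f))^5.2]^0.04
LQ²/(gh_f) = 0.6655; L/(gh_f) = 4.331
Term 1 = ε^1.25·(…)^4.75 = 6.96×10^-9; Term 2 = ν·Q^9.4·(…)^5.2 = 3.10×10^-7
D = 0.66·(6.96×10^-9 + 3.10×10^-7)^0.04 = 0.3627 m = 363 mm
Check: V = 3.79 m/s, Re = 1.36×10^6, f = 0.01114, h_f = 17.7 m ≈ 18.5 m ✓

D ≈ 363 mm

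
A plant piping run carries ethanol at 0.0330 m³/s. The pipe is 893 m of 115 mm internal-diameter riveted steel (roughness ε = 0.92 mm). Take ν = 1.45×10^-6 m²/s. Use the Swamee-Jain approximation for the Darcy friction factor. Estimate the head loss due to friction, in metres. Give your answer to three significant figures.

h_f ≈ 142 m

V = 4Q/(πD²) = 4·0.0330/(π·0.115²) = 3.177 m/s
Re = VD/ν = 3.177·0.115/1.45×10^-6 = 2.52×10^5 → turbulent
ε/D = 0.92/115 = 0.00800
Swamee-Jain: f = 0.03561
h_f = f(L/D)V²/(2g) = 0.03561·(893/0.115)·3.177²/(2·9.81) = 142.3 m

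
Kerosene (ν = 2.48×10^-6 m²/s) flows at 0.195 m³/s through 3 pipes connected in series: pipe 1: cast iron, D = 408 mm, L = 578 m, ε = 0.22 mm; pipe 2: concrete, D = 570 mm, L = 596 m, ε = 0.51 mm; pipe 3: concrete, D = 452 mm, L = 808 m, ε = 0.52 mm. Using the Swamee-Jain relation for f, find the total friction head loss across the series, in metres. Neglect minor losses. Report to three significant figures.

Pipe 1: V = 1.492 m/s, Re = 2.45×10^5, ε/D = 5.39×10^-4, f = 0.01882, h_1 = f(L/D)V²/2g = 3.023 m
Pipe 2: V = 0.7642 m/s, Re = 1.76×10^5, ε/D = 8.95×10^-4, f = 0.02095, h_2 = f(L/D)V²/2g = 0.6520 m
Pipe 3: V = 1.215 m/s, Re = 2.21×10^5, ε/D = 0.00115, f = 0.02165, h_3 = f(L/D)V²/2g = 2.913 m
Series → Q common, losses add: H = Σh = 6.588 m

H ≈ 6.59 m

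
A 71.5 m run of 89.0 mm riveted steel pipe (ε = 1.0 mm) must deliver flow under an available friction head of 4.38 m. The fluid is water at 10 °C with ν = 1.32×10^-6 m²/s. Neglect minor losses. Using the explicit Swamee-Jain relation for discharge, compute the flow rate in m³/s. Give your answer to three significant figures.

Swamee-Jain (Type II): Q = -0.965·√(gD⁵h_f/L)·ln[ε/(3.7D) + √(3.17ν²L/(gD³h_f))]
√(gD⁵h_f/L) = √(9.81·0.0890⁵·4.38/71.5) = 0.001832
ε/(3.7D) = 0.00304; √(3.17ν²L/(gD³h_f)) = 1.14×10^-4
Q = -0.965·0.001832·ln(0.003151) = 0.01018 m³/s
Check: V = 1.64 m/s, Re = 1.10×10^5, f = 0.04018, h_f = 4.41 m ≈ 4.38 m ✓

Q ≈ 0.0102 m³/s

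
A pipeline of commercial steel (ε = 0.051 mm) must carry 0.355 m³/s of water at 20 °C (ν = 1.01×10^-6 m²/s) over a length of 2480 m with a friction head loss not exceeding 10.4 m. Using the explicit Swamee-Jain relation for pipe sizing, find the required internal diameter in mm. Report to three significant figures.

D ≈ 513 mm

Swamee-Jain (Type III): D = 0.66·[ε^1.25·(LQ²/(gh_f))^4.75 + ν·Q^9.4·(L/(gh_f))^5.2]^0.04
LQ²/(gh_f) = 3.063; L/(gh_f) = 24.31
Term 1 = ε^1.25·(…)^4.75 = 8.79×10^-4; Term 2 = ν·Q^9.4·(…)^5.2 = 9.60×10^-4
D = 0.66·(8.79×10^-4 + 9.60×10^-4)^0.04 = 0.5130 m = 513 mm
Check: V = 1.72 m/s, Re = 8.72×10^5, f = 0.01366, h_f = 9.93 m ≈ 10.4 m ✓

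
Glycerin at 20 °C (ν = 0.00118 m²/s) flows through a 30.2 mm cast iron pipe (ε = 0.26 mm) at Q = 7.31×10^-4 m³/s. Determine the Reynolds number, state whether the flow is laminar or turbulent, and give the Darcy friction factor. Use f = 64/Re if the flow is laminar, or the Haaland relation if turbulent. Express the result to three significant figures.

Re ≈ 26.1; laminar; f = 64/Re ≈ 2.45

V = 4Q/(πD²) = 1.021 m/s
Re = VD/ν = 1.021·0.0302/0.00118 = 26.1
Re < 2300 → laminar → f = 64/Re = 2.450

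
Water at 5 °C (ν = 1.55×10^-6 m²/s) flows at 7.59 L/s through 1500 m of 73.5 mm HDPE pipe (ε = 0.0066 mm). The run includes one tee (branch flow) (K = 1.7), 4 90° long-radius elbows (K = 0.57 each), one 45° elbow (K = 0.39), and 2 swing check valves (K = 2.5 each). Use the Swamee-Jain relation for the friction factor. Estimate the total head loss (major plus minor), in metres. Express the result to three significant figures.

V = 4Q/(πD²) = 1.789 m/s; V²/2g = 0.1631 m
Re = 8.48×10^4, ε/D = 8.98×10^-5 → f = 0.01898 (Swamee-Jain)
Major: h_f = f(L/D)·V²/2g = 0.01898·20408·0.1631 = 63.17 m
Minor: ΣK = 9.37; h_m = ΣK·V²/2g = 1.528 m
Total H_L = 63.17 + 1.528 = 64.70 m

H_L ≈ 64.7 m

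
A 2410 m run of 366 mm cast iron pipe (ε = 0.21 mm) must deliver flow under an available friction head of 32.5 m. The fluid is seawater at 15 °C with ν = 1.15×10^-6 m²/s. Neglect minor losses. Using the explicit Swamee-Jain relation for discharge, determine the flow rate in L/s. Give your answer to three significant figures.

Swamee-Jain (Type II): Q = -0.965·√(gD⁵h_f/L)·ln[ε/(3.7D) + √(3.17ν²L/(gD³h_f))]
√(gD⁵h_f/L) = √(9.81·0.366⁵·32.5/2410) = 0.02948
ε/(3.7D) = 1.55×10^-4; √(3.17ν²L/(gD³h_f)) = 2.54×10^-5
Q = -0.965·0.02948·ln(1.805×10^-4) = 0.2452 m³/s
Check: V = 2.33 m/s, Re = 7.42×10^5, f = 0.01794, h_f = 32.7 m ≈ 32.5 m ✓

Q ≈ 245 L/s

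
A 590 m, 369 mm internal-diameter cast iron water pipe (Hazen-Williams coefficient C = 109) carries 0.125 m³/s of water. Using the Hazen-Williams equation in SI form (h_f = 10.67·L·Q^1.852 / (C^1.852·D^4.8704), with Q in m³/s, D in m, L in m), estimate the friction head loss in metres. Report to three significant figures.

h_f ≈ 2.90 m

h_f = 10.67·590·0.125^1.852 / (109^1.852·0.369^4.8704) = 2.897 m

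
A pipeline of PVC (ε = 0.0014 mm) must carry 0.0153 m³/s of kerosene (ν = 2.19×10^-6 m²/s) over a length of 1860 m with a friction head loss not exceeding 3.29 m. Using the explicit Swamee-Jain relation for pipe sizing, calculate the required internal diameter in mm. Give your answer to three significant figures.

Swamee-Jain (Type III): D = 0.66·[ε^1.25·(LQ²/(gh_f))^4.75 + ν·Q^9.4·(L/(gh_f))^5.2]^0.04
LQ²/(gh_f) = 0.01349; L/(gh_f) = 57.63
Term 1 = ε^1.25·(…)^4.75 = 6.31×10^-17; Term 2 = ν·Q^9.4·(…)^5.2 = 2.70×10^-14
D = 0.66·(6.31×10^-17 + 2.70×10^-14)^0.04 = 0.1892 m = 189 mm
Check: V = 0.544 m/s, Re = 4.70×10^4, f = 0.02108, h_f = 3.13 m ≈ 3.29 m ✓

D ≈ 189 mm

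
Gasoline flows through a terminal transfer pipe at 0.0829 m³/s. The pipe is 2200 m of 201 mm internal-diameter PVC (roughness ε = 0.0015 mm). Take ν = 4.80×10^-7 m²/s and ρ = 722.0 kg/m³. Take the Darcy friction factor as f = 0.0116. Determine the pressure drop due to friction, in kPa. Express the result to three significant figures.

V = 4Q/(πD²) = 4·0.0829/(π·0.201²) = 2.613 m/s
h_f = f(L/D)V²/(2g) = 0.01160·(2200/0.201)·2.613²/(2·9.81) = 44.17 m
Δp = ρg·h_f = 722.0·9.81·44.17 = 312.9 kPa

Δp ≈ 313 kPa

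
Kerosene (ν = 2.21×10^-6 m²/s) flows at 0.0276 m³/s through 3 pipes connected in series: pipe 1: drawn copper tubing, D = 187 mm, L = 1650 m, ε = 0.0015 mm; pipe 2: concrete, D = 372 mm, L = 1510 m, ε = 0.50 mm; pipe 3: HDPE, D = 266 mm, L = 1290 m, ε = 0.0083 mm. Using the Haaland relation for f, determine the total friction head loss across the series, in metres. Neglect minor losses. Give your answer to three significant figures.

Pipe 1: V = 1.005 m/s, Re = 8.50×10^4, ε/D = 8.02×10^-6, f = 0.01847, h_1 = f(L/D)V²/2g = 8.388 m
Pipe 2: V = 0.2539 m/s, Re = 4.27×10^4, ε/D = 0.00134, f = 0.02514, h_2 = f(L/D)V²/2g = 0.3354 m
Pipe 3: V = 0.4967 m/s, Re = 5.98×10^4, ε/D = 3.12×10^-5, f = 0.01999, h_3 = f(L/D)V²/2g = 1.219 m
Series → Q common, losses add: H = Σh = 9.942 m

H ≈ 9.94 m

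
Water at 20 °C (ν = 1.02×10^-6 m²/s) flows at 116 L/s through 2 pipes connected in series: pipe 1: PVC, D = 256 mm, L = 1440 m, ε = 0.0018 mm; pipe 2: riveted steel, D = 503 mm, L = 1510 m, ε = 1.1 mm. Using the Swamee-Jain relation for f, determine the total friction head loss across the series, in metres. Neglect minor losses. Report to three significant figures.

Pipe 1: V = 2.254 m/s, Re = 5.66×10^5, ε/D = 7.03×10^-6, f = 0.01293, h_1 = f(L/D)V²/2g = 18.83 m
Pipe 2: V = 0.5838 m/s, Re = 2.88×10^5, ε/D = 0.00219, f = 0.02473, h_2 = f(L/D)V²/2g = 1.289 m
Series → Q common, losses add: H = Σh = 20.12 m

H ≈ 20.1 m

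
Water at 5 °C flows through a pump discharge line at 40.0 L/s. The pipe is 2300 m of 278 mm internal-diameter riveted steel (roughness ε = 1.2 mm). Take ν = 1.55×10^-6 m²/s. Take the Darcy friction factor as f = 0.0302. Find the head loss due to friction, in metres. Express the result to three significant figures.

h_f ≈ 5.53 m

V = 4Q/(πD²) = 4·0.0400/(π·0.278²) = 0.6590 m/s
h_f = f(L/D)V²/(2g) = 0.03020·(2300/0.278)·0.6590²/(2·9.81) = 5.530 m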